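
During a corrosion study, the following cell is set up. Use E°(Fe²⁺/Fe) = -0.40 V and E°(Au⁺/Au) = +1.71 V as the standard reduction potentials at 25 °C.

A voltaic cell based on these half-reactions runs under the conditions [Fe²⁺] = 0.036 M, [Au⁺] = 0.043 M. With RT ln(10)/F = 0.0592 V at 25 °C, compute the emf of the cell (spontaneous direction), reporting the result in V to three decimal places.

+2.072 V

Au⁺/Au is the cathode (higher E°), Fe²⁺/Fe the anode: E°cell = +1.71 − (-0.40) = +2.11 V, n = 2.
Overall: 2 Au⁺(aq) + Fe(s) → 2 Au(s) + Fe²⁺(aq)
Q = [Fe²⁺] / ([Au⁺]^2); log Q = 1.289.
E = E° − (0.0592/n) log Q = +2.11 − (0.0592/2)(1.289) = +2.072 V.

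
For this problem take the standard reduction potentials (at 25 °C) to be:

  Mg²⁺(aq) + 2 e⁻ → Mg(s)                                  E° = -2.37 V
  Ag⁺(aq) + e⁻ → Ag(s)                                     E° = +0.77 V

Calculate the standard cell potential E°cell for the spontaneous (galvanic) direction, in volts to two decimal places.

+3.14 V

The Ag⁺/Ag couple has the higher reduction potential, so it is the cathode; Mg²⁺/Mg is oxidised at the anode.
E°cell = E°(cathode) − E°(anode) = (+0.77) − (-2.37) = +3.14 V.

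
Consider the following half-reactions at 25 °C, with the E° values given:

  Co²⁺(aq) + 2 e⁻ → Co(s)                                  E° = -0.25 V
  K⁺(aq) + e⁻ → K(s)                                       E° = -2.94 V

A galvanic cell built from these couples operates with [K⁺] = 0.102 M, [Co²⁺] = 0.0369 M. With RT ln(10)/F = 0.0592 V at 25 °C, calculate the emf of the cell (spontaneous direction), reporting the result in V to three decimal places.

+2.706 V

Co²⁺/Co is the cathode (higher E°), K⁺/K the anode: E°cell = -0.25 − (-2.94) = +2.69 V, n = 2.
Overall: Co²⁺(aq) + 2 K(s) → Co(s) + 2 K⁺(aq)
Q = [K⁺]^2 / ([Co²⁺]); log Q = -0.550.
E = E° − (0.0592/n) log Q = +2.69 − (0.0592/2)(-0.550) = +2.706 V.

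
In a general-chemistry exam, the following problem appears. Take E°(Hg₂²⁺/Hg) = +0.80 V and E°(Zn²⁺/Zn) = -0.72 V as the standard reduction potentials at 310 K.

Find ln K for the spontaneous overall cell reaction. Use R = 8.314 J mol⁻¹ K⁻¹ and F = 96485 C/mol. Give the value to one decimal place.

Cathode: Hg₂²⁺/Hg; anode: Zn²⁺/Zn. E°cell = (+0.80) − (-0.72) = +1.52 V, with n = 2.
ΔG° = −nFE° = −RT ln K, so ln K = nFE°/(RT) = (2)(96485)(+1.52) / ((8.314)(310)) = 113.805.

113.8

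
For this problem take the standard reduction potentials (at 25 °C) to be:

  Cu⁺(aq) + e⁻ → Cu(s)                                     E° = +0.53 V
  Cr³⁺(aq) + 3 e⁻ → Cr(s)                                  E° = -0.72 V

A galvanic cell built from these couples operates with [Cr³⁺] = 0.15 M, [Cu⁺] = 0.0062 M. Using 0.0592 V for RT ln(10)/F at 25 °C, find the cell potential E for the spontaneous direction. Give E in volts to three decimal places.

+1.136 V

Cu⁺/Cu is the cathode (higher E°), Cr³⁺/Cr the anode: E°cell = +0.53 − (-0.72) = +1.25 V, n = 3.
Overall: 3 Cu⁺(aq) + Cr(s) → 3 Cu(s) + Cr³⁺(aq)
Q = [Cr³⁺] / ([Cu⁺]^3); log Q = 5.799.
E = E° − (0.0592/n) log Q = +1.25 − (0.0592/3)(5.799) = +1.136 V.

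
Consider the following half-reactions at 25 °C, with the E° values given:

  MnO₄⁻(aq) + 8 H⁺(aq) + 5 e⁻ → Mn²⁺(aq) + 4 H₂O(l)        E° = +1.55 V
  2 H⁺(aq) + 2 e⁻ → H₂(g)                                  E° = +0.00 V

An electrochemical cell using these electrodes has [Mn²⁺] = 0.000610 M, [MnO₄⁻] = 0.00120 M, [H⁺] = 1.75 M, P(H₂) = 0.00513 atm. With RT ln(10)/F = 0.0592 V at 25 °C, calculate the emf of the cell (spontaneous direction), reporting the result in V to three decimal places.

MnO₄⁻/Mn²⁺ is the cathode (higher E°), H⁺/H₂ the anode: E°cell = +1.55 − (+0.00) = +1.55 V, n = 10.
Overall: 2 MnO₄⁻(aq) + 6 H⁺(aq) + 5 H₂(g) → 2 Mn²⁺(aq) + 8 H₂O(l)
Q = [Mn²⁺]^2 / ([MnO₄⁻]^2·[H⁺]^6·P(H₂)^5); log Q = 9.403.
E = E° − (0.0592/n) log Q = +1.55 − (0.0592/10)(9.403) = +1.494 V.

+1.494 V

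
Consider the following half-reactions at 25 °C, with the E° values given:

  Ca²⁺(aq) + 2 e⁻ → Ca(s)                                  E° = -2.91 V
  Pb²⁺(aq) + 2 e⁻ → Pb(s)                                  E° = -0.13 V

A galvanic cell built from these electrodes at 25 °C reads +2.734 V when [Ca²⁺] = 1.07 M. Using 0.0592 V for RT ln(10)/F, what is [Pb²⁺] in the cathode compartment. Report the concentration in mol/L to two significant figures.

0.030 M

Pb²⁺/Pb is the cathode, Ca²⁺/Ca the anode: E°cell = +2.78 V, n = 2.
Overall reaction: Pb²⁺(aq) + Ca(s) → Pb(s) + Ca²⁺(aq); Q = [Ca²⁺]^1/[Pb²⁺]^1.
From E = E° − (0.0592/n) log Q: log Q = (E° − E)·n/0.0592 = (+2.78 − (+2.734))·2/0.0592 = 1.5541.
So 1·log[Pb²⁺] = 1·log(1.07) − log Q = 0.0294 − (1.5541) = -1.5247; [Pb²⁺] = 10^(-1.5247) ≈ 0.030 M.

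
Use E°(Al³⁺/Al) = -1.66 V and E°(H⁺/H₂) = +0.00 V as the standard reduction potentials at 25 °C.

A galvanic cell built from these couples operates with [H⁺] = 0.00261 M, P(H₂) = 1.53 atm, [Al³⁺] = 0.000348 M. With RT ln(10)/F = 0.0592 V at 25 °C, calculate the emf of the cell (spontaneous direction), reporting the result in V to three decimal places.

+1.570 V

H⁺/H₂ is the cathode (higher E°), Al³⁺/Al the anode: E°cell = +0.00 − (-1.66) = +1.66 V, n = 6.
Overall: 6 H⁺(aq) + 2 Al(s) → 3 H₂(g) + 2 Al³⁺(aq)
Q = P(H₂)^3·[Al³⁺]^2 / ([H⁺]^6); log Q = 9.137.
E = E° − (0.0592/n) log Q = +1.66 − (0.0592/6)(9.137) = +1.570 V.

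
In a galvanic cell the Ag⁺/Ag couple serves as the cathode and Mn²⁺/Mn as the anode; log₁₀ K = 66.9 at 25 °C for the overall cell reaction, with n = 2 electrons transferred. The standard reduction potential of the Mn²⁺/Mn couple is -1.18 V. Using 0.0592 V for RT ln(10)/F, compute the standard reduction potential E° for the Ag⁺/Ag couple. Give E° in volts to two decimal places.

+0.80 V

E°cell = (0.0592/n)·log K = (0.0592/2)(66.9) = +1.980 V.
Since Ag⁺/Ag is the cathode and Mn²⁺/Mn the anode, E°cell = E°(Ag⁺/Ag) − E°(Mn²⁺/Mn).
So E°(Ag⁺/Ag) = E°cell + E°(Mn²⁺/Mn) = +1.980 + (-1.18) = +0.80 V.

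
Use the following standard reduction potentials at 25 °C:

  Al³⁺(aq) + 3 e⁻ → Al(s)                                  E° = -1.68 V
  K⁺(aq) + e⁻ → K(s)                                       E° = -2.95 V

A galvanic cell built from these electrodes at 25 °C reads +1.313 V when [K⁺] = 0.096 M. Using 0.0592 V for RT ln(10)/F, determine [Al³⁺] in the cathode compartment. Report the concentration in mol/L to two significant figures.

0.13 M

Al³⁺/Al is the cathode, K⁺/K the anode: E°cell = +1.27 V, n = 3.
Overall reaction: Al³⁺(aq) + 3 K(s) → Al(s) + 3 K⁺(aq); Q = [K⁺]^3/[Al³⁺]^1.
From E = E° − (0.0592/n) log Q: log Q = (E° − E)·n/0.0592 = (+1.27 − (+1.313))·3/0.0592 = -2.1791.
So 1·log[Al³⁺] = 3·log(0.096) − log Q = -3.0532 − (-2.1791) = -0.8741; [Al³⁺] = 10^(-0.8741) ≈ 0.13 M.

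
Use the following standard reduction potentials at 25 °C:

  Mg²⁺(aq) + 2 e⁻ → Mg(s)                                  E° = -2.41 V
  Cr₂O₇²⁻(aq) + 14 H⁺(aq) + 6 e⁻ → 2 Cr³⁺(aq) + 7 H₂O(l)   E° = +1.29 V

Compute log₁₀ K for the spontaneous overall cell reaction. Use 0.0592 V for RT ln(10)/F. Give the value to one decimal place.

Cathode: Cr₂O₇²⁻/Cr³⁺; anode: Mg²⁺/Mg. E°cell = +3.70 V, n = 6.
log K = nE°cell / 0.0592 = (6)(+3.70) / 0.0592 = 375.0.

375.0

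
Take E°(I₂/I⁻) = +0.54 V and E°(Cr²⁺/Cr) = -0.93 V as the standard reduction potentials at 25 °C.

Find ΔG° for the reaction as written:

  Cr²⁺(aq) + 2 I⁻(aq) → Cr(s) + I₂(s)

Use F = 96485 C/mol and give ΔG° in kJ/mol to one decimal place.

+283.7 kJ/mol

As written, Cr²⁺/Cr is reduced (cathode) and I₂/I⁻ is oxidised (anode), so E°cell = (-0.93) − (+0.54) = -1.47 V.
Balancing electrons gives n = 2.
ΔG° = −nFE° = −(2)(96485)(-1.47) = 283,666 J = +283.7 kJ/mol.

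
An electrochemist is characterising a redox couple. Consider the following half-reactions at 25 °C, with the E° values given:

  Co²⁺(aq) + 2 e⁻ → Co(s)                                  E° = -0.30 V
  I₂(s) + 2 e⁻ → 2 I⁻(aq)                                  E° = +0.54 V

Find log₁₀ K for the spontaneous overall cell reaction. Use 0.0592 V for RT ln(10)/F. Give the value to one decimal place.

28.4

Cathode: I₂/I⁻; anode: Co²⁺/Co. E°cell = +0.84 V, n = 2.
log K = nE°cell / 0.0592 = (2)(+0.84) / 0.0592 = 28.4.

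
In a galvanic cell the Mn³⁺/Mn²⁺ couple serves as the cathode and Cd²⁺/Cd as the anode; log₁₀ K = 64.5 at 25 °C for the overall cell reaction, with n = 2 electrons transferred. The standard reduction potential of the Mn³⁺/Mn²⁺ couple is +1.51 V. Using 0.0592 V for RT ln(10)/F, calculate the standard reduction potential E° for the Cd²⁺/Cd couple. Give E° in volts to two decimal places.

-0.40 V

E°cell = (0.0592/n)·log K = (0.0592/2)(64.5) = +1.909 V.
Since Mn³⁺/Mn²⁺ is the cathode and Cd²⁺/Cd the anode, E°cell = E°(Mn³⁺/Mn²⁺) − E°(Cd²⁺/Cd).
So E°(Cd²⁺/Cd) = E°(Mn³⁺/Mn²⁺) − E°cell = (+1.51) − (+1.909) = -0.40 V.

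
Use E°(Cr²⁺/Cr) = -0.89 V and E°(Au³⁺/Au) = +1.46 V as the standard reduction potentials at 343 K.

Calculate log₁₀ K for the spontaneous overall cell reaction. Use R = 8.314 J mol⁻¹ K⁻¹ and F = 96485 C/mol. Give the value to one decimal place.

Cathode: Au³⁺/Au; anode: Cr²⁺/Cr. E°cell = (+1.46) − (-0.89) = +2.35 V, with n = 6.
ΔG° = −nFE° = −RT ln K, so ln K = nFE°/(RT) = (6)(96485)(+2.35) / ((8.314)(343)) = 477.062.
log₁₀ K = 477.062 / ln 10 = 207.2.

207.2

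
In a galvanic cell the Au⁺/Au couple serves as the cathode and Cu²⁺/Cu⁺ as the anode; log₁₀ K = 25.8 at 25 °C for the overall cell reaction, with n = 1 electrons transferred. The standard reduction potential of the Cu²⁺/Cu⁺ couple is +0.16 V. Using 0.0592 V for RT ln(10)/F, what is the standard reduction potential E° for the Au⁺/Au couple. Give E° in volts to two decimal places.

E°cell = (0.0592/n)·log K = (0.0592/1)(25.8) = +1.527 V.
Since Au⁺/Au is the cathode and Cu²⁺/Cu⁺ the anode, E°cell = E°(Au⁺/Au) − E°(Cu²⁺/Cu⁺).
So E°(Au⁺/Au) = E°cell + E°(Cu²⁺/Cu⁺) = +1.527 + (+0.16) = +1.69 V.

+1.69 V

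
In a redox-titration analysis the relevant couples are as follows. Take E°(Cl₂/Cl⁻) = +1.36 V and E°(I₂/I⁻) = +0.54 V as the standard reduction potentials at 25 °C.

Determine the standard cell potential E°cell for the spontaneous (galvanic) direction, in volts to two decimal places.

+0.82 V

The Cl₂/Cl⁻ couple has the higher reduction potential, so it is the cathode; I₂/I⁻ is oxidised at the anode.
E°cell = E°(cathode) − E°(anode) = (+1.36) − (+0.54) = +0.82 V.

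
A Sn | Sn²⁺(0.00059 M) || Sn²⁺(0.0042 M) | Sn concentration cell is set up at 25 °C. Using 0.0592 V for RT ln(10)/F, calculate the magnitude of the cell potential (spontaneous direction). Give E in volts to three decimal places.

+0.025 V

For a concentration cell E°cell = 0. The 0.0042 M side is the cathode (reduction is favoured where [Sn²⁺] is higher).
With n = 2, E = −(0.0592/2) log([Sn²⁺]ₐₙ/[Sn²⁺]꜀ₐₜ) = −(0.0592/2) log(0.00059/0.0042) = −(0.0592/2)(-0.852) = +0.025 V.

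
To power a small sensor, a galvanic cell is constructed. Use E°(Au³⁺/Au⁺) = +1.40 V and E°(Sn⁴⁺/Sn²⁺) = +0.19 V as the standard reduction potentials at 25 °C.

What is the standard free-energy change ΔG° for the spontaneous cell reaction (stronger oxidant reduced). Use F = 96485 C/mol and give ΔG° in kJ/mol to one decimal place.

Au³⁺/Au⁺ (E° = +1.40 V) is the cathode; Sn⁴⁺/Sn²⁺ (E° = +0.19 V) is the anode, so E°cell = +1.21 V.
Balancing electrons gives n = 2 (lcm of 2 and 2).
ΔG° = −nFE° = −(2)(96485)(+1.21) = -233,494 J = -233.5 kJ/mol.

-233.5 kJ/mol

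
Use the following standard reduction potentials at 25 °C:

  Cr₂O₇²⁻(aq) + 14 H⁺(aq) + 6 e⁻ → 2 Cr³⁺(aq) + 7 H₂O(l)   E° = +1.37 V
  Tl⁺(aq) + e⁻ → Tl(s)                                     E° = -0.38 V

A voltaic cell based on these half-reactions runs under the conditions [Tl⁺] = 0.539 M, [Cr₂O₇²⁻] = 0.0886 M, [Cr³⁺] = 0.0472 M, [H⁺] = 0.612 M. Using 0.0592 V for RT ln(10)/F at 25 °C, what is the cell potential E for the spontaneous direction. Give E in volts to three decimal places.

+1.752 V

Cr₂O₇²⁻/Cr³⁺ is the cathode (higher E°), Tl⁺/Tl the anode: E°cell = +1.37 − (-0.38) = +1.75 V, n = 6.
Overall: Cr₂O₇²⁻(aq) + 14 H⁺(aq) + 6 Tl(s) → 2 Cr³⁺(aq) + 7 H₂O(l) + 6 Tl⁺(aq)
Q = [Cr³⁺]^2·[Tl⁺]^6 / ([Cr₂O₇²⁻]·[H⁺]^14); log Q = -0.225.
E = E° − (0.0592/n) log Q = +1.75 − (0.0592/6)(-0.225) = +1.752 V.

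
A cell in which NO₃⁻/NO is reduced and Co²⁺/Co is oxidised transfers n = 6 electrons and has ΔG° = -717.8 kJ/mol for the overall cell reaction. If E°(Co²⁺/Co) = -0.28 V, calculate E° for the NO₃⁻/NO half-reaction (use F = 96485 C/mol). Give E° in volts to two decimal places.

E°cell = −ΔG°/(nF) = −(-717.8×10³)/((6)(96485)) = +1.240 V.
Since NO₃⁻/NO is the cathode and Co²⁺/Co the anode, E°cell = E°(NO₃⁻/NO) − E°(Co²⁺/Co).
So E°(NO₃⁻/NO) = E°cell + E°(Co²⁺/Co) = +1.240 + (-0.28) = +0.96 V.

+0.96 V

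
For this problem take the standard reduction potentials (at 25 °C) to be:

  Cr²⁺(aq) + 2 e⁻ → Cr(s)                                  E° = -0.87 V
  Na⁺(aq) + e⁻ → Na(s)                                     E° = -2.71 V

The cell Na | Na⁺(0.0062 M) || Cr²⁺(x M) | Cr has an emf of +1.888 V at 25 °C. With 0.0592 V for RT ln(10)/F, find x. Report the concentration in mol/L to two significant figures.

Cr²⁺/Cr is the cathode, Na⁺/Na the anode: E°cell = +1.84 V, n = 2.
Overall reaction: Cr²⁺(aq) + 2 Na(s) → Cr(s) + 2 Na⁺(aq); Q = [Na⁺]^2/[Cr²⁺]^1.
From E = E° − (0.0592/n) log Q: log Q = (E° − E)·n/0.0592 = (+1.84 − (+1.888))·2/0.0592 = -1.6216.
So 1·log[Cr²⁺] = 2·log(0.0062) − log Q = -4.4152 − (-1.6216) = -2.7936; [Cr²⁺] = 10^(-2.7936) ≈ 0.0016 M.

0.0016 M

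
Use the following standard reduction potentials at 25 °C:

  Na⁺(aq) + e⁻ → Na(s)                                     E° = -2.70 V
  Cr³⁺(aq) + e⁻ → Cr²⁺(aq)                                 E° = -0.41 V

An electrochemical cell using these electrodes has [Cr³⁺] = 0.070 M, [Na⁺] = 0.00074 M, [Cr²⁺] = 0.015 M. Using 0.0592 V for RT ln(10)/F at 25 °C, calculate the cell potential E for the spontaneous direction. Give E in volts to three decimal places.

+2.515 V

Cr³⁺/Cr²⁺ is the cathode (higher E°), Na⁺/Na the anode: E°cell = -0.41 − (-2.70) = +2.29 V, n = 1.
Overall: Cr³⁺(aq) + Na(s) → Cr²⁺(aq) + Na⁺(aq)
Q = [Cr²⁺]·[Na⁺] / ([Cr³⁺]); log Q = -3.800.
E = E° − (0.0592/n) log Q = +2.29 − (0.0592/1)(-3.800) = +2.515 V.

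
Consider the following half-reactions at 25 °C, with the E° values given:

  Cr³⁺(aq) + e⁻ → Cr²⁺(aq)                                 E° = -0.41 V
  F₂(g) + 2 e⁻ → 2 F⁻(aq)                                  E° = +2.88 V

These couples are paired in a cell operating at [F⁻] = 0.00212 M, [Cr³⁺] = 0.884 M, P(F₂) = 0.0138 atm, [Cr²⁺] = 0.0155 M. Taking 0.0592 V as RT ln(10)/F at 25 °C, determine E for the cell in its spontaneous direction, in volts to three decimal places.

F₂/F⁻ is the cathode (higher E°), Cr³⁺/Cr²⁺ the anode: E°cell = +2.88 − (-0.41) = +3.29 V, n = 2.
Overall: F₂(g) + 2 Cr²⁺(aq) → 2 F⁻(aq) + 2 Cr³⁺(aq)
Q = [F⁻]^2·[Cr³⁺]^2 / (P(F₂)·[Cr²⁺]^2); log Q = 0.025.
E = E° − (0.0592/n) log Q = +3.29 − (0.0592/2)(0.025) = +3.289 V.

+3.289 V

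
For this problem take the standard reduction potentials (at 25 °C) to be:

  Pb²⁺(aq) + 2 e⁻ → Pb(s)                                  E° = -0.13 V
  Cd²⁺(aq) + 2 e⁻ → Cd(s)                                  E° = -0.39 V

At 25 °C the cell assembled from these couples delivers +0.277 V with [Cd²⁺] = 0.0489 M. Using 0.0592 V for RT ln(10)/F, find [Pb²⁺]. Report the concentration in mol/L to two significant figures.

Pb²⁺/Pb is the cathode, Cd²⁺/Cd the anode: E°cell = +0.26 V, n = 2.
Overall reaction: Pb²⁺(aq) + Cd(s) → Pb(s) + Cd²⁺(aq); Q = [Cd²⁺]^1/[Pb²⁺]^1.
From E = E° − (0.0592/n) log Q: log Q = (E° − E)·n/0.0592 = (+0.26 − (+0.277))·2/0.0592 = -0.5743.
So 1·log[Pb²⁺] = 1·log(0.0489) − log Q = -1.3107 − (-0.5743) = -0.7364; [Pb²⁺] = 10^(-0.7364) ≈ 0.18 M.

0.18 M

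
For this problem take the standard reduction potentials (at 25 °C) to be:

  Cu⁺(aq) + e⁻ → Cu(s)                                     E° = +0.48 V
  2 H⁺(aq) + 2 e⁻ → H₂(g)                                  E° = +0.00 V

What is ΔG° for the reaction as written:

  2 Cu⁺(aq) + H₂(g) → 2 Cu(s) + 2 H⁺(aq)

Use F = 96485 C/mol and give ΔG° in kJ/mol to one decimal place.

As written, Cu⁺/Cu is reduced (cathode) and H⁺/H₂ is oxidised (anode), so E°cell = (+0.48) − (+0.00) = +0.48 V.
Balancing electrons gives n = 2.
ΔG° = −nFE° = −(2)(96485)(+0.48) = -92,626 J = -92.6 kJ/mol.

-92.6 kJ/mol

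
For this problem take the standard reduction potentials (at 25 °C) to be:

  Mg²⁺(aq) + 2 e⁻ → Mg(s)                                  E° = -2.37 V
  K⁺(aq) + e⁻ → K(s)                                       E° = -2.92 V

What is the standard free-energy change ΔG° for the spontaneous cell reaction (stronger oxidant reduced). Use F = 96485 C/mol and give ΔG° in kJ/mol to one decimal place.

-106.1 kJ/mol

Mg²⁺/Mg (E° = -2.37 V) is the cathode; K⁺/K (E° = -2.92 V) is the anode, so E°cell = +0.55 V.
Balancing electrons gives n = 2 (lcm of 2 and 1).
ΔG° = −nFE° = −(2)(96485)(+0.55) = -106,134 J = -106.1 kJ/mol.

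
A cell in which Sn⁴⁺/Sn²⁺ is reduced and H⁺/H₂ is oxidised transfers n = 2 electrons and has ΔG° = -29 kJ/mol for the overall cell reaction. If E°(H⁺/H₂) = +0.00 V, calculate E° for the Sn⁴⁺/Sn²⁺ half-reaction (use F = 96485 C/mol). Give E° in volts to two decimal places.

E°cell = −ΔG°/(nF) = −(-29×10³)/((2)(96485)) = +0.150 V.
Since Sn⁴⁺/Sn²⁺ is the cathode and H⁺/H₂ the anode, E°cell = E°(Sn⁴⁺/Sn²⁺) − E°(H⁺/H₂).
So E°(Sn⁴⁺/Sn²⁺) = E°cell + E°(H⁺/H₂) = +0.150 + (+0.00) = +0.15 V.

+0.15 V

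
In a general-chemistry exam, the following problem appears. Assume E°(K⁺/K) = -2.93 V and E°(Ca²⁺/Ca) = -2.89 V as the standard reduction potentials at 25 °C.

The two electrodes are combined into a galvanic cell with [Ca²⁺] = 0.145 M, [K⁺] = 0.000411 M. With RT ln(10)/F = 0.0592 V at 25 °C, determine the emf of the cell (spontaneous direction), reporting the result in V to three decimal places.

Ca²⁺/Ca is the cathode (higher E°), K⁺/K the anode: E°cell = -2.89 − (-2.93) = +0.04 V, n = 2.
Overall: Ca²⁺(aq) + 2 K(s) → Ca(s) + 2 K⁺(aq)
Q = [K⁺]^2 / ([Ca²⁺]); log Q = -5.934.
E = E° − (0.0592/n) log Q = +0.04 − (0.0592/2)(-5.934) = +0.216 V.

+0.216 V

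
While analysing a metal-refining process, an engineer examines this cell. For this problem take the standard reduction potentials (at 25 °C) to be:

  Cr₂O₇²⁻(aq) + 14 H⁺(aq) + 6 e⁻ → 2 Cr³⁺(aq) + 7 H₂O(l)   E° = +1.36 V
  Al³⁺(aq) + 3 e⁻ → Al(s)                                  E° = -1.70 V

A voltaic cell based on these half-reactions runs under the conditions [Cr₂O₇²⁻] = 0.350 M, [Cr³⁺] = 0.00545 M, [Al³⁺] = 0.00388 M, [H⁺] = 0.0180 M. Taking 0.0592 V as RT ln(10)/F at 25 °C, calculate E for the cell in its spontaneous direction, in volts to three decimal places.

Cr₂O₇²⁻/Cr³⁺ is the cathode (higher E°), Al³⁺/Al the anode: E°cell = +1.36 − (-1.70) = +3.06 V, n = 6.
Overall: Cr₂O₇²⁻(aq) + 14 H⁺(aq) + 2 Al(s) → 2 Cr³⁺(aq) + 7 H₂O(l) + 2 Al³⁺(aq)
Q = [Cr³⁺]^2·[Al³⁺]^2 / ([Cr₂O₇²⁻]·[H⁺]^14); log Q = 15.533.
E = E° − (0.0592/n) log Q = +3.06 − (0.0592/6)(15.533) = +2.907 V.

+2.907 V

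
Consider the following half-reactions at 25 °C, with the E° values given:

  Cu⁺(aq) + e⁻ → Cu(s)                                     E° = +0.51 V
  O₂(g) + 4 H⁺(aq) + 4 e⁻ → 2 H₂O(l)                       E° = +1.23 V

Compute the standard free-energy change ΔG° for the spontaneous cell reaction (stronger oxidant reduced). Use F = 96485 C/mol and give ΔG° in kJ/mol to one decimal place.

O₂/H₂O (E° = +1.23 V) is the cathode; Cu⁺/Cu (E° = +0.51 V) is the anode, so E°cell = +0.72 V.
Balancing electrons gives n = 4 (lcm of 4 and 1).
ΔG° = −nFE° = −(4)(96485)(+0.72) = -277,877 J = -277.9 kJ/mol.

-277.9 kJ/mol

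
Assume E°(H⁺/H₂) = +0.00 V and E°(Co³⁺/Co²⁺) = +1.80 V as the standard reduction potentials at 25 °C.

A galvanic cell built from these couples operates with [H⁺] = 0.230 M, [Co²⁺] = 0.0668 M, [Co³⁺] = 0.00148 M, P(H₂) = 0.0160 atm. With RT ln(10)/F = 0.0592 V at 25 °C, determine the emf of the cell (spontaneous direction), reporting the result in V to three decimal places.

+1.687 V

Co³⁺/Co²⁺ is the cathode (higher E°), H⁺/H₂ the anode: E°cell = +1.80 − (+0.00) = +1.80 V, n = 2.
Overall: 2 Co³⁺(aq) + H₂(g) → 2 Co²⁺(aq) + 2 H⁺(aq)
Q = [Co²⁺]^2·[H⁺]^2 / ([Co³⁺]^2·P(H₂)); log Q = 3.828.
E = E° − (0.0592/n) log Q = +1.80 − (0.0592/2)(3.828) = +1.687 V.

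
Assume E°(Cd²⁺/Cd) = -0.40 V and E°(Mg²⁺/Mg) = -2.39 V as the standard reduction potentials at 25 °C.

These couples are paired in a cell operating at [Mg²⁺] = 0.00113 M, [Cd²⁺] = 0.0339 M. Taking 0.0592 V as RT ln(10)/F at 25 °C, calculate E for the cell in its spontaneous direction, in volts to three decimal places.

Cd²⁺/Cd is the cathode (higher E°), Mg²⁺/Mg the anode: E°cell = -0.40 − (-2.39) = +1.99 V, n = 2.
Overall: Cd²⁺(aq) + Mg(s) → Cd(s) + Mg²⁺(aq)
Q = [Mg²⁺] / ([Cd²⁺]); log Q = -1.477.
E = E° − (0.0592/n) log Q = +1.99 − (0.0592/2)(-1.477) = +2.034 V.

+2.034 V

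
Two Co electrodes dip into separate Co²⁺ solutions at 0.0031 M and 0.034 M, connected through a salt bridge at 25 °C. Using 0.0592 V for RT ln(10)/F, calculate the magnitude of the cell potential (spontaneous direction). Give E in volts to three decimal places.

+0.031 V

For a concentration cell E°cell = 0. The 0.034 M side is the cathode (reduction is favoured where [Co²⁺] is higher).
With n = 2, E = −(0.0592/2) log([Co²⁺]ₐₙ/[Co²⁺]꜀ₐₜ) = −(0.0592/2) log(0.0031/0.034) = −(0.0592/2)(-1.040) = +0.031 V.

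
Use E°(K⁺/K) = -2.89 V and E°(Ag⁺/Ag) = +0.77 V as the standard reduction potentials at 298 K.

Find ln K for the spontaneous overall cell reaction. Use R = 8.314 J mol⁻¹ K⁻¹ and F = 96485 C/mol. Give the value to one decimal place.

142.5

Cathode: Ag⁺/Ag; anode: K⁺/K. E°cell = (+0.77) − (-2.89) = +3.66 V, with n = 1.
ΔG° = −nFE° = −RT ln K, so ln K = nFE°/(RT) = (1)(96485)(+3.66) / ((8.314)(298)) = 142.533.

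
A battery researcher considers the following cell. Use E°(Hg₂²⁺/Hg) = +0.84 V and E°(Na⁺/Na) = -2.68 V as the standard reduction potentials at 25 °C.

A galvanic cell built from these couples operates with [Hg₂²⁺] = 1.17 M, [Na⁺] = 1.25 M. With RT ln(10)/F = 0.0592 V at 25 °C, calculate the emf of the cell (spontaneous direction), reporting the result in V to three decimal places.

Hg₂²⁺/Hg is the cathode (higher E°), Na⁺/Na the anode: E°cell = +0.84 − (-2.68) = +3.52 V, n = 2.
Overall: Hg₂²⁺(aq) + 2 Na(s) → 2 Hg(l) + 2 Na⁺(aq)
Q = [Na⁺]^2 / ([Hg₂²⁺]); log Q = 0.126.
E = E° − (0.0592/n) log Q = +3.52 − (0.0592/2)(0.126) = +3.516 V.

+3.516 V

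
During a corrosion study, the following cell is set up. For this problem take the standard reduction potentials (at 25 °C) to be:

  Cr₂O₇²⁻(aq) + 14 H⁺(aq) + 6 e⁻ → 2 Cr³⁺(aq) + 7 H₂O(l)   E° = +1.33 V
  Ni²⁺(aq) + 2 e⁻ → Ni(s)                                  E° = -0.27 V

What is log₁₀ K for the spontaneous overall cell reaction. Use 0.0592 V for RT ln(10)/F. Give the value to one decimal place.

162.2

Cathode: Cr₂O₇²⁻/Cr³⁺; anode: Ni²⁺/Ni. E°cell = +1.60 V, n = 6.
log K = nE°cell / 0.0592 = (6)(+1.60) / 0.0592 = 162.2.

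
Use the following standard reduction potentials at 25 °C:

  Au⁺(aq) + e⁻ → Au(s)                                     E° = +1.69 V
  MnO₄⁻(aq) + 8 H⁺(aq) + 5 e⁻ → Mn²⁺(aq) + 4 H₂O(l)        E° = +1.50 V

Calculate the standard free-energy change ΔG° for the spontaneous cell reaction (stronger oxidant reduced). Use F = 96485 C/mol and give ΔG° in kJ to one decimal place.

Au⁺/Au (E° = +1.69 V) is the cathode; MnO₄⁻/Mn²⁺ (E° = +1.50 V) is the anode, so E°cell = +0.19 V.
Balancing electrons gives n = 5 (lcm of 1 and 5).
ΔG° = −nFE° = −(5)(96485)(+0.19) = -91,661 J = -91.7 kJ.

-91.7 kJ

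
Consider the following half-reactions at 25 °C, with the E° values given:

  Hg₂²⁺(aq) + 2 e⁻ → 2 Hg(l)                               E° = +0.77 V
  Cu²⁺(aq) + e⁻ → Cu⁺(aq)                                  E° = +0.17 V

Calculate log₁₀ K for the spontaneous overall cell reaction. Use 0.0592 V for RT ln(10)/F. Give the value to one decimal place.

20.3

Cathode: Hg₂²⁺/Hg; anode: Cu²⁺/Cu⁺. E°cell = +0.60 V, n = 2.
log K = nE°cell / 0.0592 = (2)(+0.60) / 0.0592 = 20.3.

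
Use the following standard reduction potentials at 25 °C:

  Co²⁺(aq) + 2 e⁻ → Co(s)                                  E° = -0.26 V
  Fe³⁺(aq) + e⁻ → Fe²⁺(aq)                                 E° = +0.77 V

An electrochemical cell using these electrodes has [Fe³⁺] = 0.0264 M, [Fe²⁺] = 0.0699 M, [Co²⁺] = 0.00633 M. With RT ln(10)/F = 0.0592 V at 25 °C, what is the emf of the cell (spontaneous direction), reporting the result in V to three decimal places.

Fe³⁺/Fe²⁺ is the cathode (higher E°), Co²⁺/Co the anode: E°cell = +0.77 − (-0.26) = +1.03 V, n = 2.
Overall: 2 Fe³⁺(aq) + Co(s) → 2 Fe²⁺(aq) + Co²⁺(aq)
Q = [Fe²⁺]^2·[Co²⁺] / ([Fe³⁺]^2); log Q = -1.353.
E = E° − (0.0592/n) log Q = +1.03 − (0.0592/2)(-1.353) = +1.070 V.

+1.070 V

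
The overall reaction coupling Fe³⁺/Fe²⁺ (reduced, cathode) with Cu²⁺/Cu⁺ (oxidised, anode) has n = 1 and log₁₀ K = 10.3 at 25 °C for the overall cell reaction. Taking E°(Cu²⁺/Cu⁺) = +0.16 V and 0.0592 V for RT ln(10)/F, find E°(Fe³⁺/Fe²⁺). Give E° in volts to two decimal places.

E°cell = (0.0592/n)·log K = (0.0592/1)(10.3) = +0.610 V.
Since Fe³⁺/Fe²⁺ is the cathode and Cu²⁺/Cu⁺ the anode, E°cell = E°(Fe³⁺/Fe²⁺) − E°(Cu²⁺/Cu⁺).
So E°(Fe³⁺/Fe²⁺) = E°cell + E°(Cu²⁺/Cu⁺) = +0.610 + (+0.16) = +0.77 V.

+0.77 V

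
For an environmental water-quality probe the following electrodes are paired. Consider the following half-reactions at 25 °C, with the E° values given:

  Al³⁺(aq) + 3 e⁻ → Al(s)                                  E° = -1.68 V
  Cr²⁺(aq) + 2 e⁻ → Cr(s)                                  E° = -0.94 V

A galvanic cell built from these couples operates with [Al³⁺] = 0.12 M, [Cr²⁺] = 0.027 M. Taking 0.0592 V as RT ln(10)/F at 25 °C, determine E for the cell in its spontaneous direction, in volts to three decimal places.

+0.712 V

Cr²⁺/Cr is the cathode (higher E°), Al³⁺/Al the anode: E°cell = -0.94 − (-1.68) = +0.74 V, n = 6.
Overall: 3 Cr²⁺(aq) + 2 Al(s) → 3 Cr(s) + 2 Al³⁺(aq)
Q = [Al³⁺]^2 / ([Cr²⁺]^3); log Q = 2.864.
E = E° − (0.0592/n) log Q = +0.74 − (0.0592/6)(2.864) = +0.712 V.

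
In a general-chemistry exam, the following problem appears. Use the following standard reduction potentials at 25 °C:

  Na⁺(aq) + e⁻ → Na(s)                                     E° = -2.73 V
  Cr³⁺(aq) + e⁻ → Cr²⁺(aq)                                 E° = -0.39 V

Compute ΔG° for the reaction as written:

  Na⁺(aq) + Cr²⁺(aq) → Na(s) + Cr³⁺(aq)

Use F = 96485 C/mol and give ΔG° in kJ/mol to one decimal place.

As written, Na⁺/Na is reduced (cathode) and Cr³⁺/Cr²⁺ is oxidised (anode), so E°cell = (-2.73) − (-0.39) = -2.34 V.
Balancing electrons gives n = 1.
ΔG° = −nFE° = −(1)(96485)(-2.34) = 225,775 J = +225.8 kJ/mol.

+225.8 kJ/mol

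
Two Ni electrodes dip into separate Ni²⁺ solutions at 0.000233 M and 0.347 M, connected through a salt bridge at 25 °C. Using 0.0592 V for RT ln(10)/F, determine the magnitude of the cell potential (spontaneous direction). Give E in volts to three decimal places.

For a concentration cell E°cell = 0. The 0.347 M side is the cathode (reduction is favoured where [Ni²⁺] is higher).
With n = 2, E = −(0.0592/2) log([Ni²⁺]ₐₙ/[Ni²⁺]꜀ₐₜ) = −(0.0592/2) log(0.000233/0.347) = −(0.0592/2)(-3.173) = +0.094 V.

+0.094 V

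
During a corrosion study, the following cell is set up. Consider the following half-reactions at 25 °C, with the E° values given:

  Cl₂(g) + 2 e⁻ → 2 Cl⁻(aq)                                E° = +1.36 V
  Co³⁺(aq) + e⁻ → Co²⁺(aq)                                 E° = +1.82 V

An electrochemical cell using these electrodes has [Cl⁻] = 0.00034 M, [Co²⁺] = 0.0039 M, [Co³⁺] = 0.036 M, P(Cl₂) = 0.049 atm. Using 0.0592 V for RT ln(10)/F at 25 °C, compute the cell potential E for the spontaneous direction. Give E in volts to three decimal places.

+0.351 V

Co³⁺/Co²⁺ is the cathode (higher E°), Cl₂/Cl⁻ the anode: E°cell = +1.82 − (+1.36) = +0.46 V, n = 2.
Overall: 2 Co³⁺(aq) + 2 Cl⁻(aq) → 2 Co²⁺(aq) + Cl₂(g)
Q = [Co²⁺]^2·P(Cl₂) / ([Co³⁺]^2·[Cl⁻]^2); log Q = 3.697.
E = E° − (0.0592/n) log Q = +0.46 − (0.0592/2)(3.697) = +0.351 V.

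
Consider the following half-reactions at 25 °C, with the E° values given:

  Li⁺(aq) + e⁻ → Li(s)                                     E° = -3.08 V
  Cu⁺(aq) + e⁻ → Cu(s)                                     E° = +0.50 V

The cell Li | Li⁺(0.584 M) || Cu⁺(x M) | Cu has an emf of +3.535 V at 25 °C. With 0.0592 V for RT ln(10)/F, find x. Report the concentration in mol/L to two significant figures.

0.10 M

Cu⁺/Cu is the cathode, Li⁺/Li the anode: E°cell = +3.58 V, n = 1.
Overall reaction: Cu⁺(aq) + Li(s) → Cu(s) + Li⁺(aq); Q = [Li⁺]^1/[Cu⁺]^1.
From E = E° − (0.0592/n) log Q: log Q = (E° − E)·n/0.0592 = (+3.58 − (+3.535))·1/0.0592 = 0.7601.
So 1·log[Cu⁺] = 1·log(0.584) − log Q = -0.2336 − (0.7601) = -0.9937; [Cu⁺] = 10^(-0.9937) ≈ 0.10 M.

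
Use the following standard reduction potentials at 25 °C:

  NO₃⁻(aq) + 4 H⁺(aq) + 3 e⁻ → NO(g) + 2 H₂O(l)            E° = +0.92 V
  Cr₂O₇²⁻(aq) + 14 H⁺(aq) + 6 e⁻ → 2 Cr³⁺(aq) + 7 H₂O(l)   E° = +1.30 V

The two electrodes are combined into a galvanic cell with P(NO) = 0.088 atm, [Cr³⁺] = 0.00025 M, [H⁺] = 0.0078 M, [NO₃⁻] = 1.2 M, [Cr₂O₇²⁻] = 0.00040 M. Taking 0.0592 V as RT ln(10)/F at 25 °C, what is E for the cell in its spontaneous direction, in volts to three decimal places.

+0.270 V

Cr₂O₇²⁻/Cr³⁺ is the cathode (higher E°), NO₃⁻/NO the anode: E°cell = +1.30 − (+0.92) = +0.38 V, n = 6.
Overall: Cr₂O₇²⁻(aq) + 6 H⁺(aq) + 2 NO(g) → 2 Cr³⁺(aq) + 3 H₂O(l) + 2 NO₃⁻(aq)
Q = [Cr³⁺]^2·[NO₃⁻]^2 / ([Cr₂O₇²⁻]·[H⁺]^6·P(NO)^2); log Q = 11.111.
E = E° − (0.0592/n) log Q = +0.38 − (0.0592/6)(11.111) = +0.270 V.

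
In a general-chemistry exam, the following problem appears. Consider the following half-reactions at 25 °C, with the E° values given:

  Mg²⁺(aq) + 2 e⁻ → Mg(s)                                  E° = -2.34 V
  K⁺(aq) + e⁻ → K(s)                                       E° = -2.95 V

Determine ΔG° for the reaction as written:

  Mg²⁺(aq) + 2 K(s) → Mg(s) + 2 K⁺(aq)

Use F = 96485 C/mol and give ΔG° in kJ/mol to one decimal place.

-117.7 kJ/mol

As written, Mg²⁺/Mg is reduced (cathode) and K⁺/K is oxidised (anode), so E°cell = (-2.34) − (-2.95) = +0.61 V.
Balancing electrons gives n = 2.
ΔG° = −nFE° = −(2)(96485)(+0.61) = -117,712 J = -117.7 kJ/mol.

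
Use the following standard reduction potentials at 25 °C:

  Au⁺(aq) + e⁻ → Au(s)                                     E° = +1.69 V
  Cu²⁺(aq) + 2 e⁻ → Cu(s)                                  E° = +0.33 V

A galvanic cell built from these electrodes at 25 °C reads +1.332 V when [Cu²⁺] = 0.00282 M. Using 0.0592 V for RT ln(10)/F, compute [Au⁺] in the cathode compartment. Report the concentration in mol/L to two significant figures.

Au⁺/Au is the cathode, Cu²⁺/Cu the anode: E°cell = +1.36 V, n = 2.
Overall reaction: 2 Au⁺(aq) + Cu(s) → 2 Au(s) + Cu²⁺(aq); Q = [Cu²⁺]^1/[Au⁺]^2.
From E = E° − (0.0592/n) log Q: log Q = (E° − E)·n/0.0592 = (+1.36 − (+1.332))·2/0.0592 = 0.9459.
So 2·log[Au⁺] = 1·log(0.00282) − log Q = -2.5498 − (0.9459) = -3.4957; log[Au⁺] = -3.4957 / 2 = -1.7478; [Au⁺] = 10^(-1.7478) ≈ 0.018 M.

0.018 M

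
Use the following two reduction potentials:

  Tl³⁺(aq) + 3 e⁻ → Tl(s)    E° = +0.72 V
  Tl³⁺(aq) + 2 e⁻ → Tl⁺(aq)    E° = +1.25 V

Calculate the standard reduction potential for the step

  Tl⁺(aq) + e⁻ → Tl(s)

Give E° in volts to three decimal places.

Sequential free energies add, so n₃E°₃ = n₁E°₁ + n₂E°₂.
With n₃ = 3, and the known step contributing 2×(+1.25) V, the unknown satisfies 1·E° = 3×(+0.72) − 2×(+1.25) = -0.340.
E° = -0.340 / 1 = -0.340 V.

-0.340 V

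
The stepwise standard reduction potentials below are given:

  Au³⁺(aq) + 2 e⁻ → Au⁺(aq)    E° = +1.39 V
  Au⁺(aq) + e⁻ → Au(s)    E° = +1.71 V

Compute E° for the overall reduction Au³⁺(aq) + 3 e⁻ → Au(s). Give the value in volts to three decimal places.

+1.497 V

Standard free energies of sequential steps add: ΔG°₃ = ΔG°₁ + ΔG°₂, so n₃E°₃ = n₁E°₁ + n₂E°₂.
E°₃ = (2×+1.39 + 1×+1.71) / 3 = (+4.490) / 3 = +1.497 V.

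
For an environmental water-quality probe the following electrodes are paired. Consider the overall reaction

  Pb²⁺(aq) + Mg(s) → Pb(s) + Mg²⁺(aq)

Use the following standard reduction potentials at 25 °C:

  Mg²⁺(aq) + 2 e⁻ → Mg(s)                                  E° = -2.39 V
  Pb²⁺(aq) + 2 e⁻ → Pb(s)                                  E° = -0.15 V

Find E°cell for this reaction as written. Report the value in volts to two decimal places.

The Pb²⁺/Pb couple has the higher reduction potential, so it is the cathode; Mg²⁺/Mg is oxidised at the anode.
E°cell = E°(cathode) − E°(anode) = (-0.15) − (-2.39) = +2.24 V.

+2.24 V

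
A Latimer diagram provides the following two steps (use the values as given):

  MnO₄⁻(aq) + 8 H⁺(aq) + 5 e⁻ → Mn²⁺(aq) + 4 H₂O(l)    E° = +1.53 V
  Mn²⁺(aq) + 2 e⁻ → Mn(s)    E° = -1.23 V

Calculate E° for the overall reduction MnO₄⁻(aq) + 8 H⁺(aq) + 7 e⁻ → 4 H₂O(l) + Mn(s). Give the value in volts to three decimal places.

Adding the free-energy changes (−nFE°) of the two steps gives −n₃FE°₃ = −n₁FE°₁ − n₂FE°₂.
E°₃ = (5×+1.53 + 2×-1.23) / 7 = (+5.190) / 7 = +0.741 V.

+0.741 V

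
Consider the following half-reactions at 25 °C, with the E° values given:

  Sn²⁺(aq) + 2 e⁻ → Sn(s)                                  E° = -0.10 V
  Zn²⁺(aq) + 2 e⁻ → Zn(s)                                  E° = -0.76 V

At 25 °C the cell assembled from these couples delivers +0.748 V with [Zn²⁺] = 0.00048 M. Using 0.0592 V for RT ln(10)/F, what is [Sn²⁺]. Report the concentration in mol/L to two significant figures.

0.45 M

Sn²⁺/Sn is the cathode, Zn²⁺/Zn the anode: E°cell = +0.66 V, n = 2.
Overall reaction: Sn²⁺(aq) + Zn(s) → Sn(s) + Zn²⁺(aq); Q = [Zn²⁺]^1/[Sn²⁺]^1.
From E = E° − (0.0592/n) log Q: log Q = (E° − E)·n/0.0592 = (+0.66 − (+0.748))·2/0.0592 = -2.9730.
So 1·log[Sn²⁺] = 1·log(0.00048) − log Q = -3.3188 − (-2.9730) = -0.3458; [Sn²⁺] = 10^(-0.3458) ≈ 0.45 M.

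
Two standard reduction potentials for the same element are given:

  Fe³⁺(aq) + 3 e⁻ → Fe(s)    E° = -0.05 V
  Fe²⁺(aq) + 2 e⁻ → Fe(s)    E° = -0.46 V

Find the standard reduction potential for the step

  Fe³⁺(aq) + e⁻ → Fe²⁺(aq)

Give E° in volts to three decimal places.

Sequential free energies add, so n₃E°₃ = n₁E°₁ + n₂E°₂.
With n₃ = 3, and the known step contributing 2×(-0.46) V, the unknown satisfies 1·E° = 3×(-0.05) − 2×(-0.46) = +0.770.
E° = +0.770 / 1 = +0.770 V.

+0.770 V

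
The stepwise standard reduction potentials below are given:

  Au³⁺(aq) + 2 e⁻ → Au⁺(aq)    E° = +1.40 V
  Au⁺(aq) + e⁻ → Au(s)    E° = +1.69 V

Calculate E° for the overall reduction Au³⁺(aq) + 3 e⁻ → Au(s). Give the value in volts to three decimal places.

+1.497 V

Standard free energies of sequential steps add: ΔG°₃ = ΔG°₁ + ΔG°₂, so n₃E°₃ = n₁E°₁ + n₂E°₂.
E°₃ = (2×+1.40 + 1×+1.69) / 3 = (+4.490) / 3 = +1.497 V.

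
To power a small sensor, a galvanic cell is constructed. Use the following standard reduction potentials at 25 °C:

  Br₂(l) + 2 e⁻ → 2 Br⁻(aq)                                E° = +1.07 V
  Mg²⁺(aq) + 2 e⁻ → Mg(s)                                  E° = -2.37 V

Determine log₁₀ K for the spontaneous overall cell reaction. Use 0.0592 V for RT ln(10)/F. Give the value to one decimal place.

116.2

Cathode: Br₂/Br⁻; anode: Mg²⁺/Mg. E°cell = +3.44 V, n = 2.
log K = nE°cell / 0.0592 = (2)(+3.44) / 0.0592 = 116.2.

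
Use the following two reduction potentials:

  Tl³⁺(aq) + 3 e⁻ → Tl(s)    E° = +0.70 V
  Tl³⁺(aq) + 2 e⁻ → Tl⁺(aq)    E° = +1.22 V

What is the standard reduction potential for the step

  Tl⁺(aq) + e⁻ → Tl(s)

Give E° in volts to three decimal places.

Sequential free energies add, so n₃E°₃ = n₁E°₁ + n₂E°₂.
With n₃ = 3, and the known step contributing 2×(+1.22) V, the unknown satisfies 1·E° = 3×(+0.70) − 2×(+1.22) = -0.340.
E° = -0.340 / 1 = -0.340 V.

-0.340 V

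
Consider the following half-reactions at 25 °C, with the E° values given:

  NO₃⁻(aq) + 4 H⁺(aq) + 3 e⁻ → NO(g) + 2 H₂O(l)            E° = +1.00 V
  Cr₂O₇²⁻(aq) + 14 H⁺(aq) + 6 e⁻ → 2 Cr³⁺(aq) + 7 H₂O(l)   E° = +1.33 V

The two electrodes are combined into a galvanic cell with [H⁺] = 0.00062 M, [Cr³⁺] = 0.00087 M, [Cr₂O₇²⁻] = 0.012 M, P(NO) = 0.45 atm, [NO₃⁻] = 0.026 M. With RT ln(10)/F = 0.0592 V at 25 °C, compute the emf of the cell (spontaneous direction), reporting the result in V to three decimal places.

+0.206 V

Cr₂O₇²⁻/Cr³⁺ is the cathode (higher E°), NO₃⁻/NO the anode: E°cell = +1.33 − (+1.00) = +0.33 V, n = 6.
Overall: Cr₂O₇²⁻(aq) + 6 H⁺(aq) + 2 NO(g) → 2 Cr³⁺(aq) + 3 H₂O(l) + 2 NO₃⁻(aq)
Q = [Cr³⁺]^2·[NO₃⁻]^2 / ([Cr₂O₇²⁻]·[H⁺]^6·P(NO)^2); log Q = 12.569.
E = E° − (0.0592/n) log Q = +0.33 − (0.0592/6)(12.569) = +0.206 V.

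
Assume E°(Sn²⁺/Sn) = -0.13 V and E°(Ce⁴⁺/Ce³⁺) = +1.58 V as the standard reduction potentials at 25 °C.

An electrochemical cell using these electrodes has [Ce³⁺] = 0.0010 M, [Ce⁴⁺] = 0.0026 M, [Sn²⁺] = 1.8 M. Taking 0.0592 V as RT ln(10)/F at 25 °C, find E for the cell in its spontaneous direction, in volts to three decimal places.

Ce⁴⁺/Ce³⁺ is the cathode (higher E°), Sn²⁺/Sn the anode: E°cell = +1.58 − (-0.13) = +1.71 V, n = 2.
Overall: 2 Ce⁴⁺(aq) + Sn(s) → 2 Ce³⁺(aq) + Sn²⁺(aq)
Q = [Ce³⁺]^2·[Sn²⁺] / ([Ce⁴⁺]^2); log Q = -0.575.
E = E° − (0.0592/n) log Q = +1.71 − (0.0592/2)(-0.575) = +1.727 V.

+1.727 V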